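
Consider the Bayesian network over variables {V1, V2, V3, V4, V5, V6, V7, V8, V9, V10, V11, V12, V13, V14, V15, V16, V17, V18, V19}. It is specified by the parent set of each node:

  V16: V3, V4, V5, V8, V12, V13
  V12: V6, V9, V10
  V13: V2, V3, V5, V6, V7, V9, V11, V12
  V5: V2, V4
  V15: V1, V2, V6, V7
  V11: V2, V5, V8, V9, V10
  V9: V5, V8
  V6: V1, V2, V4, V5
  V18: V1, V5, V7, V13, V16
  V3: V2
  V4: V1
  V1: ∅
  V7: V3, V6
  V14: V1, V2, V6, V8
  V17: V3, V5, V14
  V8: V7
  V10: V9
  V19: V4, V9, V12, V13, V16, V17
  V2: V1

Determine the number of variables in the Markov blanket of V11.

10

V11 has child V13.
Pa(V11) = {V2, V5, V8, V9, V10}.
Parents of each child, excluding V11:
  V13 also has parents V2, V3, V5, V6, V7, V9, V12.
MB(V11) = {V2, V3, V5, V6, V7, V8, V9, V10, V12, V13}, which has 10 nodes.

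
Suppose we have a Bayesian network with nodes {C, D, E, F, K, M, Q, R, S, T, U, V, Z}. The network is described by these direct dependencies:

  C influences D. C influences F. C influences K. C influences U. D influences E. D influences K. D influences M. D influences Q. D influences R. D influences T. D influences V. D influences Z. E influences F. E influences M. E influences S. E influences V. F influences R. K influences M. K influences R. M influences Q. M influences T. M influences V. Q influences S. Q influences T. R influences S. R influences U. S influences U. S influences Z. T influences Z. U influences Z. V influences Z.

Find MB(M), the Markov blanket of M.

A node's Markov blanket = Pa ∪ Ch ∪ (parents of Ch other than the node itself).
M's parents: D, E, K.
M has children Q, T, V.
Co-parents of M (other parents of its children):
  Q also has parent D.
  T also has parents D, Q.
  V's other parents are D, E.
So the Markov blanket of M is {D, E, K, Q, T, V}.

{D, E, K, Q, T, V}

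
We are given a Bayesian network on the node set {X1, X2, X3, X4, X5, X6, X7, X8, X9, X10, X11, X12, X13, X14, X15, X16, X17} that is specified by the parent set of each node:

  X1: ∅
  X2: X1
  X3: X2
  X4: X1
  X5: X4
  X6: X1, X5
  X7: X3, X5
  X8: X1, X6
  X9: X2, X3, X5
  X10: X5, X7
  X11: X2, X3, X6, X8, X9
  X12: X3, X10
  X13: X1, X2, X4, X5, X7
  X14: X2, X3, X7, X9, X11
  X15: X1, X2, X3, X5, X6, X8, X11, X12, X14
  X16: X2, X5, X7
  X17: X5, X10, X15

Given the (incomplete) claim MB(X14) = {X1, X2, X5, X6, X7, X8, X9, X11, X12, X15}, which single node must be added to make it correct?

X14's parents: X2, X3, X7, X9, X11.
Ch(X14) = {X15}.
Other parents of X14's children:
  X15: X1, X2, X3, X5, X6, X8, X11, X12
MB(X14) = {X1, X2, X3, X5, X6, X7, X8, X9, X11, X12, X15}.
Comparing with the claimed set, X3 is missing.

X3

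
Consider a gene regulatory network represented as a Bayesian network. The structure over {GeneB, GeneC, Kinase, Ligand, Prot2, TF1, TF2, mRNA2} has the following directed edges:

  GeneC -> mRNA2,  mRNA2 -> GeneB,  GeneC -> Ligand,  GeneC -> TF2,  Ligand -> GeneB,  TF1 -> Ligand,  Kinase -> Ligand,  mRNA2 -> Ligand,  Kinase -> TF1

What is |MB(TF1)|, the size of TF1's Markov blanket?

4

TF1's children: Ligand.
TF1 has parent Kinase.
Co-parents of TF1 (other parents of its children):
  Ligand: GeneC, Kinase, mRNA2
MB(TF1) = {GeneC, Kinase, Ligand, mRNA2}, which has 4 nodes.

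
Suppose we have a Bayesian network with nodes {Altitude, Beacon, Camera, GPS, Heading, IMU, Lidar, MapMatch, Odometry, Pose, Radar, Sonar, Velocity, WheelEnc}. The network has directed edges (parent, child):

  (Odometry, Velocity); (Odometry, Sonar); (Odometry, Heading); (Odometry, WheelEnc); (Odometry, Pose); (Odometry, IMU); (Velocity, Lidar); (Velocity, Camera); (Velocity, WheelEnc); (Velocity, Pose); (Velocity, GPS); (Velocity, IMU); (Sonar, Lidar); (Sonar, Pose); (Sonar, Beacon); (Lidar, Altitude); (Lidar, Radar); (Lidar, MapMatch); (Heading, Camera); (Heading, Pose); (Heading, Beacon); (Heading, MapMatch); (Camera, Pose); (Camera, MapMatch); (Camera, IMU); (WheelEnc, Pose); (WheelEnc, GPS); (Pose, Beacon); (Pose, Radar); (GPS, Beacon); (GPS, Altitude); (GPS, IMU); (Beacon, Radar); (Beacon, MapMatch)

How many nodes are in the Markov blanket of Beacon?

8

Children of Beacon: MapMatch, Radar.
Beacon has parents GPS, Heading, Pose, Sonar.
For each child, the remaining parents (spouses of Beacon):
  parents(Radar) \ {Beacon} = {Lidar, Pose}.
  MapMatch's other parents are Camera, Heading, Lidar.
MB(Beacon) = {Camera, GPS, Heading, Lidar, MapMatch, Pose, Radar, Sonar}, which has 8 nodes.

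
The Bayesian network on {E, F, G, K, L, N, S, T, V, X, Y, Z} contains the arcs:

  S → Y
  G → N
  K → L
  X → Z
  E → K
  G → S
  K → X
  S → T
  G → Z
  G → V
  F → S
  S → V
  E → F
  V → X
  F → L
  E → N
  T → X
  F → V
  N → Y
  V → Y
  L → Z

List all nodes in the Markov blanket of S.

{F, G, N, T, V, Y}

Recall MB(v) = parents ∪ children ∪ spouses, where spouses are the other parents of v's children.
Parents of S: F, G.
S has children T, V, Y.
Co-parents of S (other parents of its children):
  T: no additional parents.
  V also has parents F, G.
  Y also has parents N, V.
So the Markov blanket of S is {F, G, N, T, V, Y}.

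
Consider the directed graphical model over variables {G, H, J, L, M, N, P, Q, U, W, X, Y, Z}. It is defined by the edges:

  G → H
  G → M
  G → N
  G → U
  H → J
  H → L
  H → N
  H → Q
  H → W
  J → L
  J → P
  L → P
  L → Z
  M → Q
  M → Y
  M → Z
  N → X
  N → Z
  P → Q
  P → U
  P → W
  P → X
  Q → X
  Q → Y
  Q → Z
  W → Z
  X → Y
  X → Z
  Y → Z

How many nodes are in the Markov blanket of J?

3

The Markov blanket of a node is its parents, its children, and the other parents of its children.
J has parent H.
J's children: L, P.
Co-parents of J (other parents of its children):
  parents(L) \ {J} = {H}.
  P also has parent L.
MB(J) = {H, L, P}, which has 3 nodes.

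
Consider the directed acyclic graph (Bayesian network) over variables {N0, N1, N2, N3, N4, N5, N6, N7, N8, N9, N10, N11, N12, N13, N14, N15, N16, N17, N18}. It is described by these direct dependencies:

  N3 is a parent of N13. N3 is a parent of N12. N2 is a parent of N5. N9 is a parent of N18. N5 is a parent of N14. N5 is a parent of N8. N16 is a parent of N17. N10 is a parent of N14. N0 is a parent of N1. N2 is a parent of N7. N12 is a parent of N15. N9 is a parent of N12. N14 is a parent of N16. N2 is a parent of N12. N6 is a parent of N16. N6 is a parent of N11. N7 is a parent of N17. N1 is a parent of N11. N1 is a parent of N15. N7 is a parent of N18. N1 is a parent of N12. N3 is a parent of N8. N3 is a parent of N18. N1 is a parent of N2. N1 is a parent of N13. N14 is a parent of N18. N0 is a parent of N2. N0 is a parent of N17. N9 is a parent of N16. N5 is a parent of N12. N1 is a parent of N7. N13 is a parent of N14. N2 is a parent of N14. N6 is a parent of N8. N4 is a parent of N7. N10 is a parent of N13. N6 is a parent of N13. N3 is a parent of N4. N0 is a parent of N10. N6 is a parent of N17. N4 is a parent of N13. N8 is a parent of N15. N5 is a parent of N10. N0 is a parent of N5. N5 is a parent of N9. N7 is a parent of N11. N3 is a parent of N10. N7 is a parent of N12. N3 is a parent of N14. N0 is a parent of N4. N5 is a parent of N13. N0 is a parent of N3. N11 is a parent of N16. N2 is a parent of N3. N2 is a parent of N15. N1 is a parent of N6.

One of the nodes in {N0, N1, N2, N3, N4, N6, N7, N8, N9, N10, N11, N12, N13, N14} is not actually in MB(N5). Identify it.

N5's parents: N0, N2.
N5's children: N8, N9, N10, N12, N13, N14.
Other parents of N5's children:
  N8 also has parents N3, N6.
  N9 has no other parent.
  N10 also has parents N0, N3.
  N12 also has parents N1, N2, N3, N7, N9.
  parents(N13) \ {N5} = {N1, N3, N4, N6, N10}.
  N14's other parents are N2, N3, N10, N13.
MB(N5) = {N0, N1, N2, N3, N4, N6, N7, N8, N9, N10, N12, N13, N14}.
N11 is neither a parent, child, nor co-parent of N5, so it does not belong.

N11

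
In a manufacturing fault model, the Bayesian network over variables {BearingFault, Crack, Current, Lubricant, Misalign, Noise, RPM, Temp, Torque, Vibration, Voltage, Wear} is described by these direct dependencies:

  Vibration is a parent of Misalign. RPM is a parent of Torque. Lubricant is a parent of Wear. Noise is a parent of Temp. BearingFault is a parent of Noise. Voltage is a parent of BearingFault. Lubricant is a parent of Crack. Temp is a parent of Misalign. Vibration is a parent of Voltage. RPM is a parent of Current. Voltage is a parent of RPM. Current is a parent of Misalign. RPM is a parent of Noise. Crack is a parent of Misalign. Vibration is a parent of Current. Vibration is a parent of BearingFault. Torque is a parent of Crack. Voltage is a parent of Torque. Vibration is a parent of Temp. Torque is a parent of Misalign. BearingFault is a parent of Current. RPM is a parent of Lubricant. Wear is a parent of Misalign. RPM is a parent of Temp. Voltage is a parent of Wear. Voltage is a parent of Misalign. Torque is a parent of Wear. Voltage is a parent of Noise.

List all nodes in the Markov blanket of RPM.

RPM's children: Current, Lubricant, Noise, Temp, Torque.
Pa(RPM) = {Voltage}.
For each child, the remaining parents (spouses of RPM):
  Torque: Voltage
  Lubricant: —
  Current: BearingFault, Vibration
  Noise: BearingFault, Voltage
  Temp: Noise, Vibration
So the Markov blanket of RPM is {BearingFault, Current, Lubricant, Noise, Temp, Torque, Vibration, Voltage}.

{BearingFault, Current, Lubricant, Noise, Temp, Torque, Vibration, Voltage}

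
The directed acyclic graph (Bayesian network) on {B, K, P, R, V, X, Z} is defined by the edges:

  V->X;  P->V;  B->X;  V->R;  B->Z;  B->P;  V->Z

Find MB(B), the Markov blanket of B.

{P, V, X, Z}

Parents of B: none.
B has children P, X, Z.
Other parents of B's children:
  P has no other parent.
  parents(Z) \ {B} = {V}.
  X also has parent V.
Taking the union gives {P, V, X, Z}.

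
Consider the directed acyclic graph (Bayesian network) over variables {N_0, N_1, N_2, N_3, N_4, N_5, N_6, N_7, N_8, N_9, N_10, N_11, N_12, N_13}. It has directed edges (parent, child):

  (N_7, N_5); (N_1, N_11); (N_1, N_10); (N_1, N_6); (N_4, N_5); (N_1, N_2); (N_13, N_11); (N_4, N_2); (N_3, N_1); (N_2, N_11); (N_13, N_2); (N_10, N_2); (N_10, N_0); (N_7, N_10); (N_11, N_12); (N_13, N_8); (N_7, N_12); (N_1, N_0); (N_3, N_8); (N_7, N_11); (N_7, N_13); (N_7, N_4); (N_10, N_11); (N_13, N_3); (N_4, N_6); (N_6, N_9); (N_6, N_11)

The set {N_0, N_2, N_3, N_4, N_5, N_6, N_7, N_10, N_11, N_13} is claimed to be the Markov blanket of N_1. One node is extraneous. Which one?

The Markov blanket of a node is its parents, its children, and the other parents of its children.
Children of N_1: N_0, N_2, N_6, N_10, N_11.
Pa(N_1) = {N_3}.
For each child, the remaining parents (spouses of N_1):
  N_6's other parent is N_4.
  N_10's other parent is N_7.
  N_2's other parents are N_4, N_10, N_13.
  N_11 also has parents N_2, N_6, N_7, N_10, N_13.
  parents(N_0) \ {N_1} = {N_10}.
MB(N_1) = {N_0, N_2, N_3, N_4, N_6, N_7, N_10, N_11, N_13}.
N_5 is neither a parent, child, nor co-parent of N_1, so it does not belong.

N_5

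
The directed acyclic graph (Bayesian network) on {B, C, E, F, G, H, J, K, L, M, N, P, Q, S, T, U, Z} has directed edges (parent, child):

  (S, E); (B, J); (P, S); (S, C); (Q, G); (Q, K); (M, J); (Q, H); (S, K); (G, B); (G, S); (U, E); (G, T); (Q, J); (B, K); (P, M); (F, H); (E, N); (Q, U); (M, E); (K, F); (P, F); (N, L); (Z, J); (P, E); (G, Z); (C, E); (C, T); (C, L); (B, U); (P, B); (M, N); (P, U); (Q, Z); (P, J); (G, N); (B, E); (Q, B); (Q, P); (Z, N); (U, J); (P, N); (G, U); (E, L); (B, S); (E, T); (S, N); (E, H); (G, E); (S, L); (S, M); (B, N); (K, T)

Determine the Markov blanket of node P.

{B, C, E, F, G, J, K, M, N, Q, S, U, Z}

Recall MB(v) = parents ∪ children ∪ spouses, where spouses are the other parents of v's children.
Parents of P: Q.
P has children B, E, F, J, M, N, S, U.
Other parents of P's children:
  B also has parents G, Q.
  S also has parents B, G.
  parents(M) \ {P} = {S}.
  U also has parents B, G, Q.
  parents(F) \ {P} = {K}.
  parents(J) \ {P} = {B, M, Q, U, Z}.
  E also has parents B, C, G, M, S, U.
  N also has parents B, E, G, M, S, Z.
MB(P) = {B, C, E, F, G, J, K, M, N, Q, S, U, Z}.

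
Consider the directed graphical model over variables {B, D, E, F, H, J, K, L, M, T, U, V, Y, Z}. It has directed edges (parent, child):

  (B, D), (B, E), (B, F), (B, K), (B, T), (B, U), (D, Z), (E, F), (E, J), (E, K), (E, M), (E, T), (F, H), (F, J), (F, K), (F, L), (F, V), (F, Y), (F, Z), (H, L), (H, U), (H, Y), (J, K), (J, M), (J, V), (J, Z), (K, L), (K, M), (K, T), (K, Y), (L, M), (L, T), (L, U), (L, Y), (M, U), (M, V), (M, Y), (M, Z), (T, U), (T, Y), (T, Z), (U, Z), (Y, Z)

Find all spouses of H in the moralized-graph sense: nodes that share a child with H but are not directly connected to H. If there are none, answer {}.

Children of H: L, U, Y.
  L: F, K
  U: B, L, M, T
  Y: F, K, L, M, T
Excluding nodes already adjacent to H (F, L, U, Y), the co-parent-only contribution is {B, K, M, T}.

{B, K, M, T}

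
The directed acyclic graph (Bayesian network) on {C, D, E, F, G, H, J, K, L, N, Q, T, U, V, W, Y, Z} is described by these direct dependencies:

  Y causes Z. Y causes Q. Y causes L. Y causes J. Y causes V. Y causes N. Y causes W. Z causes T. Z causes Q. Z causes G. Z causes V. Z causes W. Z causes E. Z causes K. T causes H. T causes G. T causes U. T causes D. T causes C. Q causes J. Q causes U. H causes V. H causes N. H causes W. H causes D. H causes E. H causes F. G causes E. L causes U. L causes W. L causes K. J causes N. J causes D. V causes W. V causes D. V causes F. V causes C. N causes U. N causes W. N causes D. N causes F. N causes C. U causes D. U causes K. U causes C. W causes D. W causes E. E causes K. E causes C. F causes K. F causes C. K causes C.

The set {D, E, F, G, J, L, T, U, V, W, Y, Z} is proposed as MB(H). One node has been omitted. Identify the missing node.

N

H has parent T.
Ch(H) = {D, E, F, N, V, W}.
For each child, the remaining parents (spouses of H):
  V also has parents Y, Z.
  parents(N) \ {H} = {J, Y}.
  W also has parents L, N, V, Y, Z.
  D also has parents J, N, T, U, V, W.
  E also has parents G, W, Z.
  F also has parents N, V.
MB(H) = {D, E, F, G, J, L, N, T, U, V, W, Y, Z}.
Comparing with the claimed set, N is missing.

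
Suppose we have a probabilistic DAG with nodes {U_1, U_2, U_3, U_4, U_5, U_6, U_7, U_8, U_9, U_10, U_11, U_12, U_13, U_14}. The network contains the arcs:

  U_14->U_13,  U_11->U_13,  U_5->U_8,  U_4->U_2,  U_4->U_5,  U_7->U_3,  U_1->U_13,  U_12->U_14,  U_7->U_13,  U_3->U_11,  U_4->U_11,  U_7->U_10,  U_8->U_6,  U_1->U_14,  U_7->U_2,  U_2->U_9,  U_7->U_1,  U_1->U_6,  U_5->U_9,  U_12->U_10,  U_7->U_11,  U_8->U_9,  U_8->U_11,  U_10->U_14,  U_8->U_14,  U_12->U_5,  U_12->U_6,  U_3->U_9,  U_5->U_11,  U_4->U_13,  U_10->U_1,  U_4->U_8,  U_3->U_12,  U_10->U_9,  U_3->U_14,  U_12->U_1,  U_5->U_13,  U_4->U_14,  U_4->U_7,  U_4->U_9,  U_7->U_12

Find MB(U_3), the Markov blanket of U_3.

Recall MB(v) = parents ∪ children ∪ spouses, where spouses are the other parents of v's children.
U_3 has parent U_7.
U_3 has children U_9, U_11, U_12, U_14.
Parents of each child, excluding U_3:
  U_12 also has parent U_7.
  U_11's other parents are U_4, U_5, U_7, U_8.
  U_14 also has parents U_1, U_4, U_8, U_10, U_12.
  U_9's other parents are U_2, U_4, U_5, U_8, U_10.
So the Markov blanket of U_3 is {U_1, U_2, U_4, U_5, U_7, U_8, U_9, U_10, U_11, U_12, U_14}.

{U_1, U_2, U_4, U_5, U_7, U_8, U_9, U_10, U_11, U_12, U_14}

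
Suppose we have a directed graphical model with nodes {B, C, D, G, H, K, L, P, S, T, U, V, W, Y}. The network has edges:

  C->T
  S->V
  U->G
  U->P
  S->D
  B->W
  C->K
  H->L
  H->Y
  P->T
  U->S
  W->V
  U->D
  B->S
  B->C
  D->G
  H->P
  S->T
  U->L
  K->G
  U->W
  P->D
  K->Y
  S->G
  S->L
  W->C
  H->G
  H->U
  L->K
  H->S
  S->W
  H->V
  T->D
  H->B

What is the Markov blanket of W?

{B, C, H, S, U, V}

W has parents B, S, U.
W has children C, V.
Other parents of W's children:
  C also has parent B.
  V also has parents H, S.
Union: {B, S, U} ∪ {C, V} ∪ {B, H, S} = {B, C, H, S, U, V}.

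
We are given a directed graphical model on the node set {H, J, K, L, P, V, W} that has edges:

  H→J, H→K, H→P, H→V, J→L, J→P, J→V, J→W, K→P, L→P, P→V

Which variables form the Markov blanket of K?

{H, J, L, P}

Recall MB(v) = parents ∪ children ∪ spouses, where spouses are the other parents of v's children.
Ch(K) = {P}.
Parents of K: H.
For each child, the remaining parents (spouses of K):
  parents(P) \ {K} = {H, J, L}.
MB(K) = {H, J, L, P}.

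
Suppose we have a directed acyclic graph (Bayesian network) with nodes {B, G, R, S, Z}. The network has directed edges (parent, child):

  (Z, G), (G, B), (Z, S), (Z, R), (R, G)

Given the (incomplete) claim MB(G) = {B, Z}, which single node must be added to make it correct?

A node's Markov blanket = Pa ∪ Ch ∪ (parents of Ch other than the node itself).
G's parents: R, Z.
Ch(G) = {B}.
Other parents of G's children:
  B: —
MB(G) = {B, R, Z}.
Comparing with the claimed set, R is missing.

R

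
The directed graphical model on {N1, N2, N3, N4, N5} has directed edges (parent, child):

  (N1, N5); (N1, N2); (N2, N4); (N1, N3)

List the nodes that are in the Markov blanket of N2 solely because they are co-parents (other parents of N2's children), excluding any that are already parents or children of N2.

{}

Children of N2: N4.
  N4 has no other parent.
Excluding nodes already adjacent to N2 (N1, N4), the co-parent-only contribution is {}.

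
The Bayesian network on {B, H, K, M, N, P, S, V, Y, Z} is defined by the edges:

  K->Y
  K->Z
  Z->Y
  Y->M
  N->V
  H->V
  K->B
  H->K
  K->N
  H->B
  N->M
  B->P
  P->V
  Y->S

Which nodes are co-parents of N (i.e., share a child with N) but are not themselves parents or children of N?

{H, P, Y}

Children of N: M, V.
  V: H, P
  M: Y
Excluding nodes already adjacent to N (K, M, V), the co-parent-only contribution is {H, P, Y}.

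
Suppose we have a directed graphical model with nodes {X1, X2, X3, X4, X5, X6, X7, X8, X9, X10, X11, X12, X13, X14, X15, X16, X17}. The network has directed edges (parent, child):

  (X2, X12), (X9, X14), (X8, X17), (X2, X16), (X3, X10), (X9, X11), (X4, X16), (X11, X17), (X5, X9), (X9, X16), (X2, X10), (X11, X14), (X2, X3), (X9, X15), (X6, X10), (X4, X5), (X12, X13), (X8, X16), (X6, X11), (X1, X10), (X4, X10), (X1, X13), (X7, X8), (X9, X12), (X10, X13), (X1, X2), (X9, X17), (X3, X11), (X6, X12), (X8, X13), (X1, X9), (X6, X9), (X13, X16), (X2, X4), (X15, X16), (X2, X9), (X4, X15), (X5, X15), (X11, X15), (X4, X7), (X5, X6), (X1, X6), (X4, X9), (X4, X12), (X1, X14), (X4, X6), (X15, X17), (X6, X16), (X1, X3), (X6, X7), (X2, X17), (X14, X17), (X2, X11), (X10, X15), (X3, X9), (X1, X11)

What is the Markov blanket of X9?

A node's Markov blanket = Pa ∪ Ch ∪ (parents of Ch other than the node itself).
X9 has children X11, X12, X14, X15, X16, X17.
X9 has parents X1, X2, X3, X4, X5, X6.
Parents of each child, excluding X9:
  X11: X1, X2, X3, X6
  X12: X2, X4, X6
  X14: X1, X11
  X15: X4, X5, X10, X11
  X16: X2, X4, X6, X8, X13, X15
  X17: X2, X8, X11, X14, X15
Taking the union gives {X1, X2, X3, X4, X5, X6, X8, X10, X11, X12, X13, X14, X15, X16, X17}.

{X1, X2, X3, X4, X5, X6, X8, X10, X11, X12, X13, X14, X15, X16, X17}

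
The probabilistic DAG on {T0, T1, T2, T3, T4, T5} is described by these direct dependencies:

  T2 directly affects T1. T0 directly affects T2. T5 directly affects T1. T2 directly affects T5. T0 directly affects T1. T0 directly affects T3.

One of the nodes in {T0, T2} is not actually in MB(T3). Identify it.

T2

Recall MB(v) = parents ∪ children ∪ spouses, where spouses are the other parents of v's children.
Pa(T3) = {T0}.
T3's children: none.
With no children, T3 has no spouses; the co-parent set is empty.
MB(T3) = {T0}.
T2 is neither a parent, child, nor co-parent of T3, so it does not belong.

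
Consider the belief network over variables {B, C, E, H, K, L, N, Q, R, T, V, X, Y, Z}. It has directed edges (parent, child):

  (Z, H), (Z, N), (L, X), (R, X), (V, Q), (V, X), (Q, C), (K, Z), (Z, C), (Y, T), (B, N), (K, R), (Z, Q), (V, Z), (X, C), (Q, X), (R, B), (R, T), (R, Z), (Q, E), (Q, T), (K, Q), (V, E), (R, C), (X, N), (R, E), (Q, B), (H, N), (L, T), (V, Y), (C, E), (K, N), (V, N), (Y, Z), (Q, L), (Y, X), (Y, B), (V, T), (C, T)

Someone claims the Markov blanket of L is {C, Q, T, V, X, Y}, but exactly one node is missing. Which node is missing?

L has parent Q.
Ch(L) = {T, X}.
Parents of each child, excluding L:
  parents(X) \ {L} = {Q, R, V, Y}.
  T's other parents are C, Q, R, V, Y.
MB(L) = {C, Q, R, T, V, X, Y}.
Comparing with the claimed set, R is missing.

R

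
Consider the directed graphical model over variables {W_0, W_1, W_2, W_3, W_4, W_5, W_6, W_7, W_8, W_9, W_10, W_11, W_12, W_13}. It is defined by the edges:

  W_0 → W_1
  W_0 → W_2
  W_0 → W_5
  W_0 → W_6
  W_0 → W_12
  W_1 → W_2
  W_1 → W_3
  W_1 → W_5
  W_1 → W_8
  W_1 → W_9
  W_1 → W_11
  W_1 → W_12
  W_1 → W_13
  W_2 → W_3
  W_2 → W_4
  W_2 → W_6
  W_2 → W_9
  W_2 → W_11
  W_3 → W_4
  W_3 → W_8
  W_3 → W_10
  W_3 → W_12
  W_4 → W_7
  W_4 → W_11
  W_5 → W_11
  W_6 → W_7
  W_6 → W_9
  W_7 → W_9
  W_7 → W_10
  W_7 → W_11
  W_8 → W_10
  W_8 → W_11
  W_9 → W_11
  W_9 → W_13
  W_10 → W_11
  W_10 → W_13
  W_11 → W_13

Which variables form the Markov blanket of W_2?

{W_0, W_1, W_3, W_4, W_5, W_6, W_7, W_8, W_9, W_10, W_11}

W_2's parents: W_0, W_1.
W_2 has children W_3, W_4, W_6, W_9, W_11.
Parents of each child, excluding W_2:
  W_3: W_1
  W_4: W_3
  W_6: W_0
  W_9: W_1, W_6, W_7
  W_11: W_1, W_4, W_5, W_7, W_8, W_9, W_10
Union: {W_0, W_1} ∪ {W_3, W_4, W_6, W_9, W_11} ∪ {W_0, W_1, W_3, W_4, W_5, W_6, W_7, W_8, W_9, W_10} = {W_0, W_1, W_3, W_4, W_5, W_6, W_7, W_8, W_9, W_10, W_11}.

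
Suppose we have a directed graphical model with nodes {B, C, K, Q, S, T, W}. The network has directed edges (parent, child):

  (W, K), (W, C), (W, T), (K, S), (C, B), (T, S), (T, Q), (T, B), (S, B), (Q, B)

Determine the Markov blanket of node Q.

{B, C, S, T}

Children of Q: B.
Q has parent T.
Co-parents of Q (other parents of its children):
  B: C, S, T
Taking the union gives {B, C, S, T}.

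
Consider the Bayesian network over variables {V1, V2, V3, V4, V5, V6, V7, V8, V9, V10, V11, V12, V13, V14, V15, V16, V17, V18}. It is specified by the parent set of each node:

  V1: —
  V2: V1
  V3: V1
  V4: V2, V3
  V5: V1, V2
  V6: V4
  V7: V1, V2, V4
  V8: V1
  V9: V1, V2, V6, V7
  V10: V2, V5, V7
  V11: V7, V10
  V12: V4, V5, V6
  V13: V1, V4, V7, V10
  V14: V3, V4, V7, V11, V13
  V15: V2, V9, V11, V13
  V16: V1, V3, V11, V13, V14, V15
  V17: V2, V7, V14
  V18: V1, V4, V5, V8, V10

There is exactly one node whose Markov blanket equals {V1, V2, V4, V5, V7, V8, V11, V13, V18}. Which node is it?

The target node must have every member of {V1, V2, V4, V5, V7, V8, V11, V13, V18} as a parent, child, or co-parent, and no others.
Parents of V10: V2, V5, V7; children: V11, V13, V18; co-parents: V1, V4, V5, V7, V8.
These exactly cover the given set, so the node is V10.

V10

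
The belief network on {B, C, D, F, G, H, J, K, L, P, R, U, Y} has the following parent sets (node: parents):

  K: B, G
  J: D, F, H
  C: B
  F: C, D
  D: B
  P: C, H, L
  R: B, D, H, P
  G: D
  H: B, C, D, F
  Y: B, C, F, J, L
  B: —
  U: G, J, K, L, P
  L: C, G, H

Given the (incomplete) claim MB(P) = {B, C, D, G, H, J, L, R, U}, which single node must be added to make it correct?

K

Recall MB(v) = parents ∪ children ∪ spouses, where spouses are the other parents of v's children.
P's parents: C, H, L.
Children of P: R, U.
Co-parents of P (other parents of its children):
  R: B, D, H
  U: G, J, K, L
MB(P) = {B, C, D, G, H, J, K, L, R, U}.
Comparing with the claimed set, K is missing.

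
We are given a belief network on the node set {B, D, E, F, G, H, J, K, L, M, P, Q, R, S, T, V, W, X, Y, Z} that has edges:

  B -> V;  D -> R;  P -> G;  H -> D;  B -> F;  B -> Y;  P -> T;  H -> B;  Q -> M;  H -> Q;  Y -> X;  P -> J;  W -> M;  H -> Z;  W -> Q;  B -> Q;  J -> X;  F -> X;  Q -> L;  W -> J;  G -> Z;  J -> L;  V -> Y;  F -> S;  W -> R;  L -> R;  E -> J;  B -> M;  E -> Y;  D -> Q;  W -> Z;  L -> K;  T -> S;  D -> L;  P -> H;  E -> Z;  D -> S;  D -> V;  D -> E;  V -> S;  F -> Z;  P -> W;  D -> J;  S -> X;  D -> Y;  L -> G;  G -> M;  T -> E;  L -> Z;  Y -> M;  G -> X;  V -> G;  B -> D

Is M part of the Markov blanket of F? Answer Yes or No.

F's parents: B.
F has children S, X, Z.
Co-parents of F (other parents of its children):
  Z's other parents are E, G, H, L, W.
  S also has parents D, T, V.
  X's other parents are G, J, S, Y.
MB(F) = {B, D, E, G, H, J, L, S, T, V, W, X, Y, Z}; M is not in this set.

No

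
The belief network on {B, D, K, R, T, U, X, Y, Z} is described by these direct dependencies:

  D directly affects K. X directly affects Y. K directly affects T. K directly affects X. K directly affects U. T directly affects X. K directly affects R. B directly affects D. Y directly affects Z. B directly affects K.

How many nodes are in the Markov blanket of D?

2

Pa(D) = {B}.
Ch(D) = {K}.
For each child, the remaining parents (spouses of D):
  K: B
MB(D) = {B, K}, which has 2 nodes.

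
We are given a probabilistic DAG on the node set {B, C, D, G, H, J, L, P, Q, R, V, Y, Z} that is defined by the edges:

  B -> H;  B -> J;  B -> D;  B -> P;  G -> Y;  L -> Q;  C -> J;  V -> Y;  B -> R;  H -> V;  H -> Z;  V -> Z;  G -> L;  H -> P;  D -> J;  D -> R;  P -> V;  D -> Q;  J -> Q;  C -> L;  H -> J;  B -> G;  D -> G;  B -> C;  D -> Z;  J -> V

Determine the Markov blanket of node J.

{B, C, D, H, L, P, Q, V}

J's children: Q, V.
J has parents B, C, D, H.
Parents of each child, excluding J:
  Q: D, L
  V: H, P
Taking the union gives {B, C, D, H, L, P, Q, V}.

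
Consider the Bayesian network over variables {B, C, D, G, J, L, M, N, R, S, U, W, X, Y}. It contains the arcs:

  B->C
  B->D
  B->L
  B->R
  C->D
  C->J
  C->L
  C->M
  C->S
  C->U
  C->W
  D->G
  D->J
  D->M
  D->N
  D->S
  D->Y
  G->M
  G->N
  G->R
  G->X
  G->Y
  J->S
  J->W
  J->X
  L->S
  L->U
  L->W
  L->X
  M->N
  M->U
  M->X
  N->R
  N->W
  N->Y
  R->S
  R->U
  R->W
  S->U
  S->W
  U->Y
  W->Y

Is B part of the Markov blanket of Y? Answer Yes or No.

A node's Markov blanket = Pa ∪ Ch ∪ (parents of Ch other than the node itself).
Parents of Y: D, G, N, U, W.
Ch(Y) = {}.
With no children, Y has no spouses; the co-parent set is empty.
MB(Y) = {D, G, N, U, W}; B is not in this set.

No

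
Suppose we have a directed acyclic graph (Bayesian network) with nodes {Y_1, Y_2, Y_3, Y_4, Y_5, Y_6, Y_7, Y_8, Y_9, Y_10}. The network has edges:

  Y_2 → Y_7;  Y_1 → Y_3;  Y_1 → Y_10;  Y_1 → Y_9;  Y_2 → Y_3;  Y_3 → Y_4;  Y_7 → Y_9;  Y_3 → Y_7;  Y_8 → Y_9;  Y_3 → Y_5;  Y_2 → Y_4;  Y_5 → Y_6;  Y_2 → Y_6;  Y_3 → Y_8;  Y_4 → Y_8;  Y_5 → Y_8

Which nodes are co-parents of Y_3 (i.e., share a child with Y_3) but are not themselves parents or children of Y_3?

Children of Y_3: Y_4, Y_5, Y_7, Y_8.
  parents(Y_4) \ {Y_3} = {Y_2}.
  Y_5 has no other parent.
  Y_7 also has parent Y_2.
  Y_8's other parents are Y_4, Y_5.
Excluding nodes already adjacent to Y_3 (Y_1, Y_2, Y_4, Y_5, Y_7, Y_8), the co-parent-only contribution is {}.

{}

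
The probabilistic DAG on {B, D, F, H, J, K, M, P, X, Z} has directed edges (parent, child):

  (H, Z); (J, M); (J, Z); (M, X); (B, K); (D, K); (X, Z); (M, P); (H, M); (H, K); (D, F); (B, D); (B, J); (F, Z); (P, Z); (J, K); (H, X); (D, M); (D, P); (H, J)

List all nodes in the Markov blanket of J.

Pa(J) = {B, H}.
Children of J: K, M, Z.
For each child, the remaining parents (spouses of J):
  parents(K) \ {J} = {B, D, H}.
  M's other parents are D, H.
  parents(Z) \ {J} = {F, H, P, X}.
Taking the union gives {B, D, F, H, K, M, P, X, Z}.

{B, D, F, H, K, M, P, X, Z}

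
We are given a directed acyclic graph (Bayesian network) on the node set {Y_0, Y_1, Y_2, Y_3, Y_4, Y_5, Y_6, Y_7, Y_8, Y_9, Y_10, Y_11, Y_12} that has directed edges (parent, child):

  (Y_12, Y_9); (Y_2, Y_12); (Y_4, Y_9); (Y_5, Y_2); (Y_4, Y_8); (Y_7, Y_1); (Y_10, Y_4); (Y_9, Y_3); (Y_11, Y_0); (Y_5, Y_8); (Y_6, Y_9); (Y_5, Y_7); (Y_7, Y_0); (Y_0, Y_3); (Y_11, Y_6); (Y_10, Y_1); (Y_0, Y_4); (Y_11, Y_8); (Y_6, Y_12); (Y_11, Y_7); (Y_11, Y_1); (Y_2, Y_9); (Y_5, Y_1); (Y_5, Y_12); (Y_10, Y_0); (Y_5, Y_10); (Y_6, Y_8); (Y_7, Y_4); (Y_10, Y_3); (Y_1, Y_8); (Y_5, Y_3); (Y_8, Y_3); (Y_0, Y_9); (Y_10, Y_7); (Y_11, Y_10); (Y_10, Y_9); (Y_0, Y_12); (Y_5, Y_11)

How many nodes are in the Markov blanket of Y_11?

8

Y_11's children: Y_0, Y_1, Y_6, Y_7, Y_8, Y_10.
Pa(Y_11) = {Y_5}.
Other parents of Y_11's children:
  Y_10's other parent is Y_5.
  Y_7 also has parents Y_5, Y_10.
  Y_0 also has parents Y_7, Y_10.
  Y_1 also has parents Y_5, Y_7, Y_10.
  Y_6: no additional parents.
  Y_8's other parents are Y_1, Y_4, Y_5, Y_6.
MB(Y_11) = {Y_0, Y_1, Y_4, Y_5, Y_6, Y_7, Y_8, Y_10}, which has 8 nodes.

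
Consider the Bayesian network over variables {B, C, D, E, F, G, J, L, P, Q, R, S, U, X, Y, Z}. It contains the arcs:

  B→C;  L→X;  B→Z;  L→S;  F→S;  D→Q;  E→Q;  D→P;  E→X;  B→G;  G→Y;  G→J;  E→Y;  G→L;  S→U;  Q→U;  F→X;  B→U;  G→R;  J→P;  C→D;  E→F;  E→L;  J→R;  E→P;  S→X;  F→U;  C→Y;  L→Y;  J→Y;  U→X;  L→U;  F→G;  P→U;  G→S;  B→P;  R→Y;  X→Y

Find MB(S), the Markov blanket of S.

{B, E, F, G, L, P, Q, U, X}

S's parents: F, G, L.
Ch(S) = {U, X}.
Other parents of S's children:
  U's other parents are B, F, L, P, Q.
  X's other parents are E, F, L, U.
Union: {F, G, L} ∪ {U, X} ∪ {B, E, F, L, P, Q, U} = {B, E, F, G, L, P, Q, U, X}.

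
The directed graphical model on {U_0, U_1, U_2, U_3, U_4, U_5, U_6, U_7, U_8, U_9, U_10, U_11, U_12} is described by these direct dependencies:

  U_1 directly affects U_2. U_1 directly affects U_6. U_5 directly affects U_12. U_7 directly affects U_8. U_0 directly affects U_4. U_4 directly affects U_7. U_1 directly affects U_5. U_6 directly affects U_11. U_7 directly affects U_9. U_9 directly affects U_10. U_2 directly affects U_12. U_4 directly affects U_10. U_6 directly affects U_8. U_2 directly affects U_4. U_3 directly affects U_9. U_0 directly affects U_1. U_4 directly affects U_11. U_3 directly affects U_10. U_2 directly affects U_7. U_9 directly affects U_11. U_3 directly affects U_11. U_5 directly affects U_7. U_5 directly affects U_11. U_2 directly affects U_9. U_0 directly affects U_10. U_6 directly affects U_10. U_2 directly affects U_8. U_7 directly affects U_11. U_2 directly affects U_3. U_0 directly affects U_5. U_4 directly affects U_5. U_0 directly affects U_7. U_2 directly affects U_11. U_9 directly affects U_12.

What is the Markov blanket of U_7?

By definition, MB(U_7) is built from U_7's parents, U_7's children, and the co-parents of U_7.
Pa(U_7) = {U_0, U_2, U_4, U_5}.
Ch(U_7) = {U_8, U_9, U_11}.
Other parents of U_7's children:
  U_8's other parents are U_2, U_6.
  U_9's other parents are U_2, U_3.
  U_11's other parents are U_2, U_3, U_4, U_5, U_6, U_9.
So the Markov blanket of U_7 is {U_0, U_2, U_3, U_4, U_5, U_6, U_8, U_9, U_11}.

{U_0, U_2, U_3, U_4, U_5, U_6, U_8, U_9, U_11}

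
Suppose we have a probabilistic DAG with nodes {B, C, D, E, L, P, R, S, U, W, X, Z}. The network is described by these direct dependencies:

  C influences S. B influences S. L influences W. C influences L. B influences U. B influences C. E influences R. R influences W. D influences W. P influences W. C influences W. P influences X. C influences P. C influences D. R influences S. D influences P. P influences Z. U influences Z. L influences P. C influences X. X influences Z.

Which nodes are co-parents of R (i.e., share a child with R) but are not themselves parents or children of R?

Children of R: S, W.
  S: B, C
  W: C, D, L, P
Excluding nodes already adjacent to R (E, S, W), the co-parent-only contribution is {B, C, D, L, P}.

{B, C, D, L, P}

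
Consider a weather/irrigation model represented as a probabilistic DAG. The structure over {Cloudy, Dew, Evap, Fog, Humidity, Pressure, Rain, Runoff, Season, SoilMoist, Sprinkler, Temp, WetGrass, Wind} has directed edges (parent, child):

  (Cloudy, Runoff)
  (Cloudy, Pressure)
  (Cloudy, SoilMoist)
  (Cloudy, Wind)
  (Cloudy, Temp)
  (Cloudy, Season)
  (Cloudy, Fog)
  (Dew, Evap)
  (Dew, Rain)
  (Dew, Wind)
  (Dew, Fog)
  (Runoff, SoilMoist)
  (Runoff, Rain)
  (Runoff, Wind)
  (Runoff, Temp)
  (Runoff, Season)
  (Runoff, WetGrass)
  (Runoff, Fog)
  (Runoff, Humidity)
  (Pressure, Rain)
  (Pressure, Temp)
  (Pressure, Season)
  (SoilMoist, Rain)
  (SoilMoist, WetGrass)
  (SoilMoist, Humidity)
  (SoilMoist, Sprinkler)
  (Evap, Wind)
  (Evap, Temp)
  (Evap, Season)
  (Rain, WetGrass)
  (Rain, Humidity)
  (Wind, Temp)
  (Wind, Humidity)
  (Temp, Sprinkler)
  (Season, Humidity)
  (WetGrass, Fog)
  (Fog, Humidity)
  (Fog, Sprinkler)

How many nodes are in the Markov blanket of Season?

9

Parents of Season: Cloudy, Evap, Pressure, Runoff.
Season's children: Humidity.
Co-parents of Season (other parents of its children):
  Humidity: Fog, Rain, Runoff, SoilMoist, Wind
MB(Season) = {Cloudy, Evap, Fog, Humidity, Pressure, Rain, Runoff, SoilMoist, Wind}, which has 9 nodes.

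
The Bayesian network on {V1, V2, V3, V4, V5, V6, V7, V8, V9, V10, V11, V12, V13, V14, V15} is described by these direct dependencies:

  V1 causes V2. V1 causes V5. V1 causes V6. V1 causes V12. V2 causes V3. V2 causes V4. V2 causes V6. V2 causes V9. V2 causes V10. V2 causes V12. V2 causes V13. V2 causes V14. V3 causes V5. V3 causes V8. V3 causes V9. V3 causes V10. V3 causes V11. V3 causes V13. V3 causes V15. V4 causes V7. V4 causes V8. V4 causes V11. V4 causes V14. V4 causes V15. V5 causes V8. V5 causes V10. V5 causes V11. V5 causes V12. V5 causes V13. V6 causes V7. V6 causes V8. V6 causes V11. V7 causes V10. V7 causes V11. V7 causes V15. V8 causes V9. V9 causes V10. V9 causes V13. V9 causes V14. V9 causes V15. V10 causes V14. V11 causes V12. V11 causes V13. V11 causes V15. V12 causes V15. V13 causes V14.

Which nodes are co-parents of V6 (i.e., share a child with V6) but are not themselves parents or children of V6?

{V3, V4, V5}

Children of V6: V7, V8, V11.
  parents(V7) \ {V6} = {V4}.
  parents(V8) \ {V6} = {V3, V4, V5}.
  V11 also has parents V3, V4, V5, V7.
Excluding nodes already adjacent to V6 (V1, V2, V7, V8, V11), the co-parent-only contribution is {V3, V4, V5}.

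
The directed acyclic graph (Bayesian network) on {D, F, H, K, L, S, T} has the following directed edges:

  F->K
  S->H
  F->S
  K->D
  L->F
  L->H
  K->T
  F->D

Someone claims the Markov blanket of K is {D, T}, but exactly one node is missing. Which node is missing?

The Markov blanket of a node is its parents, its children, and the other parents of its children.
K has parent F.
Ch(K) = {D, T}.
For each child, the remaining parents (spouses of K):
  D: F
  T: —
MB(K) = {D, F, T}.
Comparing with the claimed set, F is missing.

F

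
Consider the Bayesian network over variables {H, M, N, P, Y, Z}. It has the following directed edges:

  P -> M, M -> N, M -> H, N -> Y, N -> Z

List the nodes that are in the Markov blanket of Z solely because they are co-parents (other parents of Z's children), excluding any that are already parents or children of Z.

{}

Z has no children, so it has no co-parents. The set is empty.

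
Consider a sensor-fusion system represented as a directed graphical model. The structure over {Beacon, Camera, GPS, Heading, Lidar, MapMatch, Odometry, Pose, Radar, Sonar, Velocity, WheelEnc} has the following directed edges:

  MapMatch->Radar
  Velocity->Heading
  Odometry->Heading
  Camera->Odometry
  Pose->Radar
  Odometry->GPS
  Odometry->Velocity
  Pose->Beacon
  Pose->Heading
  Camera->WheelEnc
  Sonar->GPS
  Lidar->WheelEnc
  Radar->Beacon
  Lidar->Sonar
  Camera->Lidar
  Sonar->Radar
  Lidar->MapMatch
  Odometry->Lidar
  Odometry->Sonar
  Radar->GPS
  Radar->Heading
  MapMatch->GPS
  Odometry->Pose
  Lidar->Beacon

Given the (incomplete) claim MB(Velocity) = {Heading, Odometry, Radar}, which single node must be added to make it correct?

Pose

A node's Markov blanket = Pa ∪ Ch ∪ (parents of Ch other than the node itself).
Velocity's children: Heading.
Velocity has parent Odometry.
Other parents of Velocity's children:
  Heading also has parents Odometry, Pose, Radar.
MB(Velocity) = {Heading, Odometry, Pose, Radar}.
Comparing with the claimed set, Pose is missing.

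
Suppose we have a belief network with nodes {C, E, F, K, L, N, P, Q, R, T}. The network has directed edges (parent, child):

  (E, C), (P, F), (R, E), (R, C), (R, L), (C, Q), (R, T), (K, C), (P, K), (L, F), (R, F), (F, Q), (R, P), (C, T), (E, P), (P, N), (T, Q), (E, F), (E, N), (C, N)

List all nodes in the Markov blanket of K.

{C, E, P, R}

Ch(K) = {C}.
Pa(K) = {P}.
Other parents of K's children:
  C: E, R
Union: {P} ∪ {C} ∪ {E, R} = {C, E, P, R}.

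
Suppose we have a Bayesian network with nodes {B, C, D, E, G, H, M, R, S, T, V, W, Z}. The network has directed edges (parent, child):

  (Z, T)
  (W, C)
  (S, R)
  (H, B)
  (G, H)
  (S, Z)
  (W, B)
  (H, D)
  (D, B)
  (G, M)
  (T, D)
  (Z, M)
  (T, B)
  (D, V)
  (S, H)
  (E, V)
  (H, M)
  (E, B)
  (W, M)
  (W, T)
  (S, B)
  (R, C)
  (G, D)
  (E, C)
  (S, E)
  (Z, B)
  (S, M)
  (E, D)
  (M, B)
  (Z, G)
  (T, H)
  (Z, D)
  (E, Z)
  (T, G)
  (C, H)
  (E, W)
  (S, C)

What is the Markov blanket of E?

{B, C, D, G, H, M, R, S, T, V, W, Z}

Recall MB(v) = parents ∪ children ∪ spouses, where spouses are the other parents of v's children.
Pa(E) = {S}.
Ch(E) = {B, C, D, V, W, Z}.
Parents of each child, excluding E:
  Z: S
  W: —
  C: R, S, W
  D: G, H, T, Z
  V: D
  B: D, H, M, S, T, W, Z
So the Markov blanket of E is {B, C, D, G, H, M, R, S, T, V, W, Z}.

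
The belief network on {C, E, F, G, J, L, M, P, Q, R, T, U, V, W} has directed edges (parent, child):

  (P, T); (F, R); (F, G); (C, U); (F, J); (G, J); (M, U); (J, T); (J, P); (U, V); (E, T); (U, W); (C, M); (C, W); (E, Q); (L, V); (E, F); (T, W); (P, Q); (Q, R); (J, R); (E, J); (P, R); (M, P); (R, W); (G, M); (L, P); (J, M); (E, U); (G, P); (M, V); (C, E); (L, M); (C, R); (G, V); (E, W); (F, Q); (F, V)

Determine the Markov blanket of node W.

{C, E, R, T, U}

W's parents: C, E, R, T, U.
Ch(W) = {}.
W has no children, so there are no co-parents.
Union: {C, E, R, T, U} ∪ {} ∪ {} = {C, E, R, T, U}.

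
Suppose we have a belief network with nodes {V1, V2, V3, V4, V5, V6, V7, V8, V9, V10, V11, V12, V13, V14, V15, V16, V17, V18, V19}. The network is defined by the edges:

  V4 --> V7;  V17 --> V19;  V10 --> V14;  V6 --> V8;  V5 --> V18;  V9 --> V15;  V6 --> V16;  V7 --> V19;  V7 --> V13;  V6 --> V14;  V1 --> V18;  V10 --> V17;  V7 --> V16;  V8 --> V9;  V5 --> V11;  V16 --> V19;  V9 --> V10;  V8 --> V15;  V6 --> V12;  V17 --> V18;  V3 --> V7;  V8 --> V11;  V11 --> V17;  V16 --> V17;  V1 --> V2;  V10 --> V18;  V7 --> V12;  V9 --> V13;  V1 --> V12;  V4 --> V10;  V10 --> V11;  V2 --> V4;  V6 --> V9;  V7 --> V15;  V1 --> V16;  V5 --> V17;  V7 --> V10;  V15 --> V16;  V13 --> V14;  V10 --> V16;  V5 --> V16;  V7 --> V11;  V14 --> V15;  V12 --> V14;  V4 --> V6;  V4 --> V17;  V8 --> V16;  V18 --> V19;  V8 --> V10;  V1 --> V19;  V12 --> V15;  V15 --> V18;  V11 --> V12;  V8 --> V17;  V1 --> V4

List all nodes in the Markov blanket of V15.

{V1, V5, V6, V7, V8, V9, V10, V12, V14, V16, V17, V18}

V15 has parents V7, V8, V9, V12, V14.
Children of V15: V16, V18.
For each child, the remaining parents (spouses of V15):
  V16's other parents are V1, V5, V6, V7, V8, V10.
  parents(V18) \ {V15} = {V1, V5, V10, V17}.
MB(V15) = {V1, V5, V6, V7, V8, V9, V10, V12, V14, V16, V17, V18}.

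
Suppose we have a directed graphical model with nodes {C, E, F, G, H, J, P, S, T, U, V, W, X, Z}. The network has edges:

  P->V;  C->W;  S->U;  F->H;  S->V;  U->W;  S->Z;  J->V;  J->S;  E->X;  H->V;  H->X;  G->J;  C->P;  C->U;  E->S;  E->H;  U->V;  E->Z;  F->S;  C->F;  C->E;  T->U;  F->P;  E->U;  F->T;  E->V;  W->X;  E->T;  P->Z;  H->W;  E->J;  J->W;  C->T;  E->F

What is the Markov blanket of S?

{C, E, F, H, J, P, T, U, V, Z}

The Markov blanket of a node is its parents, its children, and the other parents of its children.
S has children U, V, Z.
Pa(S) = {E, F, J}.
Co-parents of S (other parents of its children):
  U also has parents C, E, T.
  V's other parents are E, H, J, P, U.
  parents(Z) \ {S} = {E, P}.
So the Markov blanket of S is {C, E, F, H, J, P, T, U, V, Z}.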